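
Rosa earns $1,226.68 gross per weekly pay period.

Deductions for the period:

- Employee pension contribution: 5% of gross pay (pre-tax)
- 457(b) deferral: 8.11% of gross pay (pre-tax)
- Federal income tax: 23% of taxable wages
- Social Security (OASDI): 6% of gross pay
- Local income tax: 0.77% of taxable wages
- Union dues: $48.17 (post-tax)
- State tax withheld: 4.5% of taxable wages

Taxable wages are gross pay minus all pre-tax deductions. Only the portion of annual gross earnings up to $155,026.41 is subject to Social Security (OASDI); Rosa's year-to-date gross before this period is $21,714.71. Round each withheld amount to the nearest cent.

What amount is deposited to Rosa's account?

Employee pension contribution: $1,226.68 × 0.05 = $61.33
457(b) deferral: $1,226.68 × 0.0811 = $99.48
Pre-tax total = $61.33 + $99.48 = $160.81
Taxable wages = $1,226.68 − $160.81 = $1,065.87
State tax withheld: $1,065.87 × 0.045 = $47.96
Local income tax: $1,065.87 × 0.0077 = $8.21
Federal income tax: $1,065.87 × 0.23 = $245.15
Social Security (OASDI): cap not yet reached, full $1,226.68 is subject → $1,226.68 × 0.06 = $73.60
Union dues: $48.17
Total deductions = $61.33 + $99.48 + $47.96 + $8.21 + $245.15 + $73.60 + $48.17 = $583.90
Net pay = $1,226.68 − $583.90 = $642.78

$642.78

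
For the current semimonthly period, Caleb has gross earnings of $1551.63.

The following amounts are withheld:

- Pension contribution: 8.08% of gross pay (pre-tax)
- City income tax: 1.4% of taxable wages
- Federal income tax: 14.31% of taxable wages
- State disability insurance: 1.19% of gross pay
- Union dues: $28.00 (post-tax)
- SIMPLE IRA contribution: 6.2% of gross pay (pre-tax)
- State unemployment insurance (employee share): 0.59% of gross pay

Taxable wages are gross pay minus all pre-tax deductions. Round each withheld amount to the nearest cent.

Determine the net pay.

Pension contribution: $1551.63 × 0.0808 = $125.37
SIMPLE IRA contribution: $1551.63 × 0.062 = $96.20
Pre-tax total = $125.37 + $96.20 = $221.57
Taxable wages = $1551.63 − $221.57 = $1330.06
Federal income tax: $1330.06 × 0.1431 = $190.33
City income tax: $1330.06 × 0.014 = $18.62
State unemployment insurance (employee share): $1551.63 × 0.0059 = $9.15
State disability insurance: $1551.63 × 0.0119 = $18.46
Union dues: $28.00
Total deductions = $125.37 + $96.20 + $190.33 + $18.62 + $9.15 + $18.46 + $28.00 = $486.13
Net pay = $1551.63 − $486.13 = $1065.50

$1065.50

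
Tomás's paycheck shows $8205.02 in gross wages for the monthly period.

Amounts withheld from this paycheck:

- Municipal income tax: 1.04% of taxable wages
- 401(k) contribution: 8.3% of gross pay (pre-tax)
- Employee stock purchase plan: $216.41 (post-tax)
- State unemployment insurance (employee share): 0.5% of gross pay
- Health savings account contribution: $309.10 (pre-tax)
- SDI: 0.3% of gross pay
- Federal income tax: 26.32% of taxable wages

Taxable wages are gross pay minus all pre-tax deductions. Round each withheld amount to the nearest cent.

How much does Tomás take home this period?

$4958.85

401(k) contribution: $8205.02 × 0.083 = $681.02
Health savings account contribution: $309.10
Pre-tax total = $681.02 + $309.10 = $990.12
Taxable wages = $8205.02 − $990.12 = $7214.90
Federal income tax: $7214.90 × 0.2632 = $1898.96
Municipal income tax: $7214.90 × 0.0104 = $75.03
SDI: $8205.02 × 0.003 = $24.62
State unemployment insurance (employee share): $8205.02 × 0.005 = $41.03
Employee stock purchase plan: $216.41
Total deductions = $681.02 + $309.10 + $1898.96 + $75.03 + $24.62 + $41.03 + $216.41 = $3246.17
Net pay = $8205.02 − $3246.17 = $4958.85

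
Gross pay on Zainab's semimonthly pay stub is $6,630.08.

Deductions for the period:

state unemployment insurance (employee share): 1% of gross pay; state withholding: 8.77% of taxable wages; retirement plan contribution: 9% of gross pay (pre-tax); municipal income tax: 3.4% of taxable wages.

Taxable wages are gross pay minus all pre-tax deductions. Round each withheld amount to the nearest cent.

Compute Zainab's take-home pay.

Retirement plan contribution: $6,630.08 × 0.09 = $596.71
Taxable wages = $6,630.08 − $596.71 = $6,033.37
Municipal income tax: $6,033.37 × 0.034 = $205.13
State withholding: $6,033.37 × 0.0877 = $529.13
State unemployment insurance (employee share): $6,630.08 × 0.01 = $66.30
Total deductions = $596.71 + $205.13 + $529.13 + $66.30 = $1,397.27
Net pay = $6,630.08 − $1,397.27 = $5,232.81

$5,232.81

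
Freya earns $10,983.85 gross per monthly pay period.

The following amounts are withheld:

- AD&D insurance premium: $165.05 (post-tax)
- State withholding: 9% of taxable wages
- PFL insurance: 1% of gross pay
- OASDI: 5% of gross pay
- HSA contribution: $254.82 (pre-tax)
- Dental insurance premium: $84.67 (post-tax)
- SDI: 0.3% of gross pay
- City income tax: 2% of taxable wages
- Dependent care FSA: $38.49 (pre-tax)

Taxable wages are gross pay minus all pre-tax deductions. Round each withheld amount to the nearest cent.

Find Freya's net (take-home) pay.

HSA contribution: $254.82
Dependent care FSA: $38.49
Pre-tax total = $254.82 + $38.49 = $293.31
Taxable wages = $10,983.85 − $293.31 = $10,690.54
State withholding: $10,690.54 × 0.09 = $962.15
City income tax: $10,690.54 × 0.02 = $213.81
OASDI: $10,983.85 × 0.05 = $549.19
PFL insurance: $10,983.85 × 0.01 = $109.84
SDI: $10,983.85 × 0.003 = $32.95
AD&D insurance premium: $165.05
Dental insurance premium: $84.67
Total deductions = $254.82 + $38.49 + $962.15 + $213.81 + $549.19 + $109.84 + $32.95 + $165.05 + $84.67 = $2,410.97
Net pay = $10,983.85 − $2,410.97 = $8,572.88

$8,572.88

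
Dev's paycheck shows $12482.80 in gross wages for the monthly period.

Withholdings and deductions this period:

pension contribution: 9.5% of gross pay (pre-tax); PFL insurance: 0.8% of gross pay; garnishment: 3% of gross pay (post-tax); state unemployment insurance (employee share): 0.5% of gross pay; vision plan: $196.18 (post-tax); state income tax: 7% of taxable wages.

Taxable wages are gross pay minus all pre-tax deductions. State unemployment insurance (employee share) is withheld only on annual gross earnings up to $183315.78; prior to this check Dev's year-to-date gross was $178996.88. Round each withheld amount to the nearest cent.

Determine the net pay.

Pension contribution: $12482.80 × 0.095 = $1185.87
Taxable wages = $12482.80 − $1185.87 = $11296.93
State income tax: $11296.93 × 0.07 = $790.79
PFL insurance: $12482.80 × 0.008 = $99.86
State unemployment insurance (employee share): only $183315.78 − $178996.88 = $4318.90 of this check is subject → $4318.90 × 0.005 = $21.59
Vision plan: $196.18
Garnishment: $12482.80 × 0.03 = $374.48
Total deductions = $1185.87 + $790.79 + $99.86 + $21.59 + $196.18 + $374.48 = $2668.77
Net pay = $12482.80 − $2668.77 = $9814.03

$9814.03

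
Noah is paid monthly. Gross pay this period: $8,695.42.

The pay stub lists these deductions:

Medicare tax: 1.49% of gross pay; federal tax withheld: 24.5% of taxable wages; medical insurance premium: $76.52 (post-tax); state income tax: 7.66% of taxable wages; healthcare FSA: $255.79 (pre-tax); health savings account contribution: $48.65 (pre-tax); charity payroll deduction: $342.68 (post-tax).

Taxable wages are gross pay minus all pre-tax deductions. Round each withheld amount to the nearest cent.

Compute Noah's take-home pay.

Health savings account contribution: $48.65
Healthcare FSA: $255.79
Pre-tax total = $48.65 + $255.79 = $304.44
Taxable wages = $8,695.42 − $304.44 = $8,390.98
Federal tax withheld: $8,390.98 × 0.245 = $2,055.79
State income tax: $8,390.98 × 0.0766 = $642.75
Medicare tax: $8,695.42 × 0.0149 = $129.56
Charity payroll deduction: $342.68
Medical insurance premium: $76.52
Total deductions = $48.65 + $255.79 + $2,055.79 + $642.75 + $129.56 + $342.68 + $76.52 = $3,551.74
Net pay = $8,695.42 − $3,551.74 = $5,143.68

$5,143.68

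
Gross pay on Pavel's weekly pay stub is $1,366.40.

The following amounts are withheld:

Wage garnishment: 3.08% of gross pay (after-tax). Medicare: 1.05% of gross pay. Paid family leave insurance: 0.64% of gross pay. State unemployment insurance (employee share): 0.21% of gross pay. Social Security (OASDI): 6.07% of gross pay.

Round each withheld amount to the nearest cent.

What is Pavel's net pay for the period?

$1,215.41

State unemployment insurance (employee share): $1,366.40 × 0.0021 = $2.87
Paid family leave insurance: $1,366.40 × 0.0064 = $8.74
Social Security (OASDI): $1,366.40 × 0.0607 = $82.94
Medicare: $1,366.40 × 0.0105 = $14.35
Wage garnishment: $1,366.40 × 0.0308 = $42.09
Total deductions = $2.87 + $8.74 + $82.94 + $14.35 + $42.09 = $150.99
Net pay = $1,366.40 − $150.99 = $1,215.41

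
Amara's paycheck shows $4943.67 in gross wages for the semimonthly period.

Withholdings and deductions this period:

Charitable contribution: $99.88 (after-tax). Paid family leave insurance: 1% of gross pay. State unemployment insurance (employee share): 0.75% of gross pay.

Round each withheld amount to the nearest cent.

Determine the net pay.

State unemployment insurance (employee share): $4943.67 × 0.0075 = $37.08
Paid family leave insurance: $4943.67 × 0.01 = $49.44
Charitable contribution: $99.88
Total deductions = $37.08 + $49.44 + $99.88 = $186.40
Net pay = $4943.67 − $186.40 = $4757.27

$4757.27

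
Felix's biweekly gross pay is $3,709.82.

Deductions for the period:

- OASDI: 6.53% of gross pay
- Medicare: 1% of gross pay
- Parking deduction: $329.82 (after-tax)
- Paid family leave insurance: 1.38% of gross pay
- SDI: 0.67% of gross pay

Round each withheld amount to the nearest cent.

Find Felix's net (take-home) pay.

Medicare: $3,709.82 × 0.01 = $37.10
OASDI: $3,709.82 × 0.0653 = $242.25
Paid family leave insurance: $3,709.82 × 0.0138 = $51.20
SDI: $3,709.82 × 0.0067 = $24.86
Parking deduction: $329.82
Total deductions = $37.10 + $242.25 + $51.20 + $24.86 + $329.82 = $685.23
Net pay = $3,709.82 − $685.23 = $3,024.59

$3,024.59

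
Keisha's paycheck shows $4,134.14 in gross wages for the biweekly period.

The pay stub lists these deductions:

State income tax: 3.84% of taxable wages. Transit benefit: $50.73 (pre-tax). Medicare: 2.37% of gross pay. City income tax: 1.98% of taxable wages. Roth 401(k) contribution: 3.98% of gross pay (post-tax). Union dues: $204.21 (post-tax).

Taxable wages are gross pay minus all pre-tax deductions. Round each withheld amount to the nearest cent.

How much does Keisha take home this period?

$3,379.03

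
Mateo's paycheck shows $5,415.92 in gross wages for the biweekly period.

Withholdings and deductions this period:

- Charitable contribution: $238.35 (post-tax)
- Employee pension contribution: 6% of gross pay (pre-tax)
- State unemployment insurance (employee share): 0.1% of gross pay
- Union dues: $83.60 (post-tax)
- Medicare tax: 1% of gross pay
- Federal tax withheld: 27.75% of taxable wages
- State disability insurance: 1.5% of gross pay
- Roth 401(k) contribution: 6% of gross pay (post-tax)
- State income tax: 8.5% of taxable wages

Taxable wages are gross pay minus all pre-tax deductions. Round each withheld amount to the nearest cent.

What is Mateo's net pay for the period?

$2,457.76

Employee pension contribution: $5,415.92 × 0.06 = $324.96
Taxable wages = $5,415.92 − $324.96 = $5,090.96
State income tax: $5,090.96 × 0.085 = $432.73
Federal tax withheld: $5,090.96 × 0.2775 = $1,412.74
State disability insurance: $5,415.92 × 0.015 = $81.24
State unemployment insurance (employee share): $5,415.92 × 0.001 = $5.42
Medicare tax: $5,415.92 × 0.01 = $54.16
Union dues: $83.60
Charitable contribution: $238.35
Roth 401(k) contribution: $5,415.92 × 0.06 = $324.96
Total deductions = $324.96 + $432.73 + $1,412.74 + $81.24 + $5.42 + $54.16 + $83.60 + $238.35 + $324.96 = $2,958.16
Net pay = $5,415.92 − $2,958.16 = $2,457.76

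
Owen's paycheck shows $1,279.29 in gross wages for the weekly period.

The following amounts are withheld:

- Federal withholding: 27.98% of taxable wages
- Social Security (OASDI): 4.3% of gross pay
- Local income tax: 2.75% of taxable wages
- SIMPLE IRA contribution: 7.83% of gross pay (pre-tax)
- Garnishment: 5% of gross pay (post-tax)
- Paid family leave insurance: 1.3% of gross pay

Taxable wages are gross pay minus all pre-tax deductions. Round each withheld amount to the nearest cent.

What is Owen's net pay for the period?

$681.17

SIMPLE IRA contribution: $1,279.29 × 0.0783 = $100.17
Taxable wages = $1,279.29 − $100.17 = $1,179.12
Federal withholding: $1,179.12 × 0.2798 = $329.92
Local income tax: $1,179.12 × 0.0275 = $32.43
Social Security (OASDI): $1,279.29 × 0.043 = $55.01
Paid family leave insurance: $1,279.29 × 0.013 = $16.63
Garnishment: $1,279.29 × 0.05 = $63.96
Total deductions = $100.17 + $329.92 + $32.43 + $55.01 + $16.63 + $63.96 = $598.12
Net pay = $1,279.29 − $598.12 = $681.17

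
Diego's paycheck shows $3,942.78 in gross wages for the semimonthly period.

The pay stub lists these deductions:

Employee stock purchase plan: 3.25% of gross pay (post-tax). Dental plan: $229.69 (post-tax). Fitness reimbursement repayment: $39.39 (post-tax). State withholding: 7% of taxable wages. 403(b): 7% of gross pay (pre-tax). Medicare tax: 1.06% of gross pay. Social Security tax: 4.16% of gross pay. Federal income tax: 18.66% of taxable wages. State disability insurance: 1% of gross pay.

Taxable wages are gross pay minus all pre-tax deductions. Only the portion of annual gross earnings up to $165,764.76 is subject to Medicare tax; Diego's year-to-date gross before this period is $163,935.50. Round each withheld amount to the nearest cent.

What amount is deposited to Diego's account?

$2,105.83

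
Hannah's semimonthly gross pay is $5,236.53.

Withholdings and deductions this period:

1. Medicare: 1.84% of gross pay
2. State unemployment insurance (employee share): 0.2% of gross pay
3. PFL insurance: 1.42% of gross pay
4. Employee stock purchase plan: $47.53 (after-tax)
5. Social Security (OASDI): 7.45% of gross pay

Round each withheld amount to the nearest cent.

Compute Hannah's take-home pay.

Medicare: $5,236.53 × 0.0184 = $96.35
Social Security (OASDI): $5,236.53 × 0.0745 = $390.12
PFL insurance: $5,236.53 × 0.0142 = $74.36
State unemployment insurance (employee share): $5,236.53 × 0.002 = $10.47
Employee stock purchase plan: $47.53
Total deductions = $96.35 + $390.12 + $74.36 + $10.47 + $47.53 = $618.83
Net pay = $5,236.53 − $618.83 = $4,617.70

$4,617.70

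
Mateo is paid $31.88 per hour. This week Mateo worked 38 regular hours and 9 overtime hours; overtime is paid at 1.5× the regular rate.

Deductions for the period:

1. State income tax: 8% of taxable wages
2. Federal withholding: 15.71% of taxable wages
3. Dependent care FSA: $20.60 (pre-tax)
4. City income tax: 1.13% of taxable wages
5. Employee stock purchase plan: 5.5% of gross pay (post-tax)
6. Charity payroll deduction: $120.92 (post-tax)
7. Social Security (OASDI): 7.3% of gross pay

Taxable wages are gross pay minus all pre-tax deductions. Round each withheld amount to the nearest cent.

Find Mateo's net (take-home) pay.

Regular pay: 38 × $31.88 = $1,211.44
Overtime pay: 9 × $31.88 × 1.5 = $430.38
Gross pay = $1,211.44 + $430.38 = $1,641.82
Dependent care FSA: $20.60
Taxable wages = $1,641.82 − $20.60 = $1,621.22
Federal withholding: $1,621.22 × 0.1571 = $254.69
City income tax: $1,621.22 × 0.0113 = $18.32
State income tax: $1,621.22 × 0.08 = $129.70
Social Security (OASDI): $1,641.82 × 0.073 = $119.85
Charity payroll deduction: $120.92
Employee stock purchase plan: $1,641.82 × 0.055 = $90.30
Total deductions = $20.60 + $254.69 + $18.32 + $129.70 + $119.85 + $120.92 + $90.30 = $754.38
Net pay = $1,641.82 − $754.38 = $887.44

$887.44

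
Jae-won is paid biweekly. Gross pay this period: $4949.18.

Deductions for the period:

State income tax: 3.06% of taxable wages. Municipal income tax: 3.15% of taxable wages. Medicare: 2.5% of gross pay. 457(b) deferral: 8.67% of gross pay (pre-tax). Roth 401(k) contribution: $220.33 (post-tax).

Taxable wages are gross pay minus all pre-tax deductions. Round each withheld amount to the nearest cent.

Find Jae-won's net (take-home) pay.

$3895.34

457(b) deferral: $4949.18 × 0.0867 = $429.09
Taxable wages = $4949.18 − $429.09 = $4520.09
State income tax: $4520.09 × 0.0306 = $138.31
Municipal income tax: $4520.09 × 0.0315 = $142.38
Medicare: $4949.18 × 0.025 = $123.73
Roth 401(k) contribution: $220.33
Total deductions = $429.09 + $138.31 + $142.38 + $123.73 + $220.33 = $1053.84
Net pay = $4949.18 − $1053.84 = $3895.34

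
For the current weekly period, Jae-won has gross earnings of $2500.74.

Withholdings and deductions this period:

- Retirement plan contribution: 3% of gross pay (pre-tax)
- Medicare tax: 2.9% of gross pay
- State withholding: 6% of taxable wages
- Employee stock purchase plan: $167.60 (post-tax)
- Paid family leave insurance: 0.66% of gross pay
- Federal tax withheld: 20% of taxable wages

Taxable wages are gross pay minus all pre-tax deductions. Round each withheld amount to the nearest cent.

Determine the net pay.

Retirement plan contribution: $2500.74 × 0.03 = $75.02
Taxable wages = $2500.74 − $75.02 = $2425.72
Federal tax withheld: $2425.72 × 0.2 = $485.14
State withholding: $2425.72 × 0.06 = $145.54
Paid family leave insurance: $2500.74 × 0.0066 = $16.50
Medicare tax: $2500.74 × 0.029 = $72.52
Employee stock purchase plan: $167.60
Total deductions = $75.02 + $485.14 + $145.54 + $16.50 + $72.52 + $167.60 = $962.32
Net pay = $2500.74 − $962.32 = $1538.42

$1538.42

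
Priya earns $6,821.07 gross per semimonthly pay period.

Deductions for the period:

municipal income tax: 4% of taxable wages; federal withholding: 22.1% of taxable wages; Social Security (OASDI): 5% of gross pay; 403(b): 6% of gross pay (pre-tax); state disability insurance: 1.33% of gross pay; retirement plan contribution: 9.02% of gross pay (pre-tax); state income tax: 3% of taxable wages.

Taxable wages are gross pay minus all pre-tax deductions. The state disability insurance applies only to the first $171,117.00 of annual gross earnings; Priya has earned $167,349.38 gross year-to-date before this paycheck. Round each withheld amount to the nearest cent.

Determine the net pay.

$3,718.59

403(b): $6,821.07 × 0.06 = $409.26
Retirement plan contribution: $6,821.07 × 0.0902 = $615.26
Pre-tax total = $409.26 + $615.26 = $1,024.52
Taxable wages = $6,821.07 − $1,024.52 = $5,796.55
State income tax: $5,796.55 × 0.03 = $173.90
Federal withholding: $5,796.55 × 0.221 = $1,281.04
Municipal income tax: $5,796.55 × 0.04 = $231.86
Social Security (OASDI): $6,821.07 × 0.05 = $341.05
State disability insurance: only $171,117.00 − $167,349.38 = $3,767.62 of this check is subject → $3,767.62 × 0.0133 = $50.11
Total deductions = $409.26 + $615.26 + $173.90 + $1,281.04 + $231.86 + $341.05 + $50.11 = $3,102.48
Net pay = $6,821.07 − $3,102.48 = $3,718.59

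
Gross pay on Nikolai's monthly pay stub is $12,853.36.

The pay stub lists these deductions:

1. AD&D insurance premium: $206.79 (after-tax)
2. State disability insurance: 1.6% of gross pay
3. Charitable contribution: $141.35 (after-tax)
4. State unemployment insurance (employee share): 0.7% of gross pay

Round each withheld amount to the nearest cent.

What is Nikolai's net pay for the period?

State unemployment insurance (employee share): $12,853.36 × 0.007 = $89.97
State disability insurance: $12,853.36 × 0.016 = $205.65
Charitable contribution: $141.35
AD&D insurance premium: $206.79
Total deductions = $89.97 + $205.65 + $141.35 + $206.79 = $643.76
Net pay = $12,853.36 − $643.76 = $12,209.60

$12,209.60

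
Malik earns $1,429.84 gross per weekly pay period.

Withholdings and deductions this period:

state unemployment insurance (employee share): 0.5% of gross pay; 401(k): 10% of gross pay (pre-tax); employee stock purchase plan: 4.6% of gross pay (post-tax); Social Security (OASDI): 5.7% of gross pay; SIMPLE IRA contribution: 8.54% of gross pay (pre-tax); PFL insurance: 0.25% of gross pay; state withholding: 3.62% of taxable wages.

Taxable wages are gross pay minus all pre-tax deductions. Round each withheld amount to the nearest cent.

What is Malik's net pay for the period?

$964.60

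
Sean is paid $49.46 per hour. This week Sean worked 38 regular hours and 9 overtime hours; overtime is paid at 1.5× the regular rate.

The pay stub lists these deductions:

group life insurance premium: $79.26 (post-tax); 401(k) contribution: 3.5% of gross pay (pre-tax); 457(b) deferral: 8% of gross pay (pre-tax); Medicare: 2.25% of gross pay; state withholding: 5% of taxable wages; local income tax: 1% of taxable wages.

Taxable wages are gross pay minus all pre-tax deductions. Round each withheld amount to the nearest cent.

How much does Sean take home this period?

$1,982.44

Regular pay: 38 × $49.46 = $1,879.48
Overtime pay: 9 × $49.46 × 1.5 = $667.71
Gross pay = $1,879.48 + $667.71 = $2,547.19
401(k) contribution: $2,547.19 × 0.035 = $89.15
457(b) deferral: $2,547.19 × 0.08 = $203.78
Pre-tax total = $89.15 + $203.78 = $292.93
Taxable wages = $2,547.19 − $292.93 = $2,254.26
Local income tax: $2,254.26 × 0.01 = $22.54
State withholding: $2,254.26 × 0.05 = $112.71
Medicare: $2,547.19 × 0.0225 = $57.31
Group life insurance premium: $79.26
Total deductions = $89.15 + $203.78 + $22.54 + $112.71 + $57.31 + $79.26 = $564.75
Net pay = $2,547.19 − $564.75 = $1,982.44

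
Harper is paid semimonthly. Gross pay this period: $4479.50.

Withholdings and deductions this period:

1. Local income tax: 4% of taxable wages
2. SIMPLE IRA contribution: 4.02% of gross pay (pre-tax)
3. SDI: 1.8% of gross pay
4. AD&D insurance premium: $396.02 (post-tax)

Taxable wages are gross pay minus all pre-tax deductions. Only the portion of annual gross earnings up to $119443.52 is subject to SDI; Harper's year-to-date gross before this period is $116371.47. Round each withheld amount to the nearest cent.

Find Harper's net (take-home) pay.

SIMPLE IRA contribution: $4479.50 × 0.0402 = $180.08
Taxable wages = $4479.50 − $180.08 = $4299.42
Local income tax: $4299.42 × 0.04 = $171.98
SDI: only $119443.52 − $116371.47 = $3072.05 of this check is subject → $3072.05 × 0.018 = $55.30
AD&D insurance premium: $396.02
Total deductions = $180.08 + $171.98 + $55.30 + $396.02 = $803.38
Net pay = $4479.50 − $803.38 = $3676.12

$3676.12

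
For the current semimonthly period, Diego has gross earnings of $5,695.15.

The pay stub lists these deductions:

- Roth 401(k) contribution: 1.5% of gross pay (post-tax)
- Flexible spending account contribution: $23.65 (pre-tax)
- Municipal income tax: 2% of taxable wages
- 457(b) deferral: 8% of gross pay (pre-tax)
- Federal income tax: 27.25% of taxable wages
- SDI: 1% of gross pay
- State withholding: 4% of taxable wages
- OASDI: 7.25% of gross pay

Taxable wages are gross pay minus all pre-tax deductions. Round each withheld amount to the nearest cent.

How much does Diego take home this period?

Flexible spending account contribution: $23.65
457(b) deferral: $5,695.15 × 0.08 = $455.61
Pre-tax total = $23.65 + $455.61 = $479.26
Taxable wages = $5,695.15 − $479.26 = $5,215.89
Municipal income tax: $5,215.89 × 0.02 = $104.32
State withholding: $5,215.89 × 0.04 = $208.64
Federal income tax: $5,215.89 × 0.2725 = $1,421.33
SDI: $5,695.15 × 0.01 = $56.95
OASDI: $5,695.15 × 0.0725 = $412.90
Roth 401(k) contribution: $5,695.15 × 0.015 = $85.43
Total deductions = $23.65 + $455.61 + $104.32 + $208.64 + $1,421.33 + $56.95 + $412.90 + $85.43 = $2,768.83
Net pay = $5,695.15 − $2,768.83 = $2,926.32

$2,926.32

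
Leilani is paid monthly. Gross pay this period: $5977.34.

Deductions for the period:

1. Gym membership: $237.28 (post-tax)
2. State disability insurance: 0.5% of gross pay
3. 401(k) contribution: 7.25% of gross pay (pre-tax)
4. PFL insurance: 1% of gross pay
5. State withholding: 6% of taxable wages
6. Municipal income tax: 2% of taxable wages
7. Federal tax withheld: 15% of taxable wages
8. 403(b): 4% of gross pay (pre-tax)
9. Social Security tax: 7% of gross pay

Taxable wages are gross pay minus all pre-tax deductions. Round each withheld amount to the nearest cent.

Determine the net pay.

$3339.42

401(k) contribution: $5977.34 × 0.0725 = $433.36
403(b): $5977.34 × 0.04 = $239.09
Pre-tax total = $433.36 + $239.09 = $672.45
Taxable wages = $5977.34 − $672.45 = $5304.89
State withholding: $5304.89 × 0.06 = $318.29
Federal tax withheld: $5304.89 × 0.15 = $795.73
Municipal income tax: $5304.89 × 0.02 = $106.10
Social Security tax: $5977.34 × 0.07 = $418.41
PFL insurance: $5977.34 × 0.01 = $59.77
State disability insurance: $5977.34 × 0.005 = $29.89
Gym membership: $237.28
Total deductions = $433.36 + $239.09 + $318.29 + $795.73 + $106.10 + $418.41 + $59.77 + $29.89 + $237.28 = $2637.92
Net pay = $5977.34 − $2637.92 = $3339.42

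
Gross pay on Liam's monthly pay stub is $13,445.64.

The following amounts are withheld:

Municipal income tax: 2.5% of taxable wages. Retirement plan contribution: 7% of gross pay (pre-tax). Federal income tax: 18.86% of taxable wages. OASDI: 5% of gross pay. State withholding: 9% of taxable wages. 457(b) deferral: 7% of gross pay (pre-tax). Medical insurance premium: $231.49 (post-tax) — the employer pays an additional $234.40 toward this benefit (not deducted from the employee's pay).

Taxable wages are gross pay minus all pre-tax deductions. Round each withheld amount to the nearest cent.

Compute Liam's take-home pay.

457(b) deferral: $13,445.64 × 0.07 = $941.19
Retirement plan contribution: $13,445.64 × 0.07 = $941.19
Pre-tax total = $941.19 + $941.19 = $1,882.38
Taxable wages = $13,445.64 − $1,882.38 = $11,563.26
State withholding: $11,563.26 × 0.09 = $1,040.69
Federal income tax: $11,563.26 × 0.1886 = $2,180.83
Municipal income tax: $11,563.26 × 0.025 = $289.08
OASDI: $13,445.64 × 0.05 = $672.28
Medical insurance premium: $231.49
(Employer's $234.40 toward medical insurance premium is not withheld from the employee.)
Total deductions = $941.19 + $941.19 + $1,040.69 + $2,180.83 + $289.08 + $672.28 + $231.49 = $6,296.75
Net pay = $13,445.64 − $6,296.75 = $7,148.89

$7,148.89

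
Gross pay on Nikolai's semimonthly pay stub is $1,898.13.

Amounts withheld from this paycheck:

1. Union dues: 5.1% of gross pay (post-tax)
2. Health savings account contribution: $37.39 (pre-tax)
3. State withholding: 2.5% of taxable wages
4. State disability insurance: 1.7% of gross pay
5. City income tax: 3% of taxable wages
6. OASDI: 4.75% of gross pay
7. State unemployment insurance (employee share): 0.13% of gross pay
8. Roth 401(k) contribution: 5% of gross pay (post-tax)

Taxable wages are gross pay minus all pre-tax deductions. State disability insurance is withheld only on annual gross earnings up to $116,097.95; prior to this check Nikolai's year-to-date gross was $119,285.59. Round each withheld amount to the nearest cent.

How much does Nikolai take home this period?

Health savings account contribution: $37.39
Taxable wages = $1,898.13 − $37.39 = $1,860.74
City income tax: $1,860.74 × 0.03 = $55.82
State withholding: $1,860.74 × 0.025 = $46.52
OASDI: $1,898.13 × 0.0475 = $90.16
State unemployment insurance (employee share): $1,898.13 × 0.0013 = $2.47
State disability insurance: annual cap $116,097.95 already reached (YTD $119,285.59), so $0.00
Union dues: $1,898.13 × 0.051 = $96.80
Roth 401(k) contribution: $1,898.13 × 0.05 = $94.91
Total deductions = $37.39 + $55.82 + $46.52 + $90.16 + $2.47 + $0.00 + $96.80 + $94.91 = $424.07
Net pay = $1,898.13 − $424.07 = $1,474.06

$1,474.06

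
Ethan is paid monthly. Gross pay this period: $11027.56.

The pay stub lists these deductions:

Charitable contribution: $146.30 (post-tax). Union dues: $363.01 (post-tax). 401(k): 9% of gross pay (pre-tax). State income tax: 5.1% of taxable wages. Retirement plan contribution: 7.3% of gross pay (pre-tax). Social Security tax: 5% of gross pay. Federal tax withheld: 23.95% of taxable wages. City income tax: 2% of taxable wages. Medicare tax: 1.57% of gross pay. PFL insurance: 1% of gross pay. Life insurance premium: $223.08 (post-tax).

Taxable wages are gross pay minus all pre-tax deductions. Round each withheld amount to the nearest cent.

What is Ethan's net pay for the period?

Retirement plan contribution: $11027.56 × 0.073 = $805.01
401(k): $11027.56 × 0.09 = $992.48
Pre-tax total = $805.01 + $992.48 = $1797.49
Taxable wages = $11027.56 − $1797.49 = $9230.07
Federal tax withheld: $9230.07 × 0.2395 = $2210.60
City income tax: $9230.07 × 0.02 = $184.60
State income tax: $9230.07 × 0.051 = $470.73
PFL insurance: $11027.56 × 0.01 = $110.28
Medicare tax: $11027.56 × 0.0157 = $173.13
Social Security tax: $11027.56 × 0.05 = $551.38
Union dues: $363.01
Life insurance premium: $223.08
Charitable contribution: $146.30
Total deductions = $805.01 + $992.48 + $2210.60 + $184.60 + $470.73 + $110.28 + $173.13 + $551.38 + $363.01 + $223.08 + $146.30 = $6230.60
Net pay = $11027.56 − $6230.60 = $4796.96

$4796.96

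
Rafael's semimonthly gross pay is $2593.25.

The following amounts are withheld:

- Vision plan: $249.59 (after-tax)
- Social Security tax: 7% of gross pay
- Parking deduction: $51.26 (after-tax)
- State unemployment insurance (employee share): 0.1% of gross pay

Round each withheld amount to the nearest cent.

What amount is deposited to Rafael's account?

$2108.28

State unemployment insurance (employee share): $2593.25 × 0.001 = $2.59
Social Security tax: $2593.25 × 0.07 = $181.53
Vision plan: $249.59
Parking deduction: $51.26
Total deductions = $2.59 + $181.53 + $249.59 + $51.26 = $484.97
Net pay = $2593.25 − $484.97 = $2108.28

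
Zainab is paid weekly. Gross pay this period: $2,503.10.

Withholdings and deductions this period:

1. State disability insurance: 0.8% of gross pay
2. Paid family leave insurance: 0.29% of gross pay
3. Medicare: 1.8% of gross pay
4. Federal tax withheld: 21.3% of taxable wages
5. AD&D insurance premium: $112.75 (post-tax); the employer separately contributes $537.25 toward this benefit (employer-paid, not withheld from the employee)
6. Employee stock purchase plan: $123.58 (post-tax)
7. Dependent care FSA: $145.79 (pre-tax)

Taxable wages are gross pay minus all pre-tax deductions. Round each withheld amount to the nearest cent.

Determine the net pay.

$1,546.53

Dependent care FSA: $145.79
Taxable wages = $2,503.10 − $145.79 = $2,357.31
Federal tax withheld: $2,357.31 × 0.213 = $502.11
Medicare: $2,503.10 × 0.018 = $45.06
Paid family leave insurance: $2,503.10 × 0.0029 = $7.26
State disability insurance: $2,503.10 × 0.008 = $20.02
Employee stock purchase plan: $123.58
AD&D insurance premium: $112.75
(Employer's $537.25 toward AD&D insurance premium is not withheld from the employee.)
Total deductions = $145.79 + $502.11 + $45.06 + $7.26 + $20.02 + $123.58 + $112.75 = $956.57
Net pay = $2,503.10 − $956.57 = $1,546.53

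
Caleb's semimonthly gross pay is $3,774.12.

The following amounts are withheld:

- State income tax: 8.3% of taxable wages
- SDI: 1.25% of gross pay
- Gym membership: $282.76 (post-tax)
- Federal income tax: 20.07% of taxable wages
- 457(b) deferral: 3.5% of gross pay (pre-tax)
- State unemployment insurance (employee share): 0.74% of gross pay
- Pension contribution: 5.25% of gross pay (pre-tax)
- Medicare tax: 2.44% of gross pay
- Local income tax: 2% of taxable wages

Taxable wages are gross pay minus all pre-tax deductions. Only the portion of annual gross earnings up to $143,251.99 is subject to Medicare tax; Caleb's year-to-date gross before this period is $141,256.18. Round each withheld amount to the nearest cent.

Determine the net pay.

Pension contribution: $3,774.12 × 0.0525 = $198.14
457(b) deferral: $3,774.12 × 0.035 = $132.09
Pre-tax total = $198.14 + $132.09 = $330.23
Taxable wages = $3,774.12 − $330.23 = $3,443.89
Local income tax: $3,443.89 × 0.02 = $68.88
State income tax: $3,443.89 × 0.083 = $285.84
Federal income tax: $3,443.89 × 0.2007 = $691.19
Medicare tax: only $143,251.99 − $141,256.18 = $1,995.81 of this check is subject → $1,995.81 × 0.0244 = $48.70
SDI: $3,774.12 × 0.0125 = $47.18
State unemployment insurance (employee share): $3,774.12 × 0.0074 = $27.93
Gym membership: $282.76
Total deductions = $198.14 + $132.09 + $68.88 + $285.84 + $691.19 + $48.70 + $47.18 + $27.93 + $282.76 = $1,782.71
Net pay = $3,774.12 − $1,782.71 = $1,991.41

$1,991.41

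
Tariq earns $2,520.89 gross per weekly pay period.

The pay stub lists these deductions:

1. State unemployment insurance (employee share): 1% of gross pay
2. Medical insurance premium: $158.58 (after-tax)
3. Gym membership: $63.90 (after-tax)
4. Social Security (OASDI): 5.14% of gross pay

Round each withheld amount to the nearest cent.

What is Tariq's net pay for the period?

$2,143.63

State unemployment insurance (employee share): $2,520.89 × 0.01 = $25.21
Social Security (OASDI): $2,520.89 × 0.0514 = $129.57
Gym membership: $63.90
Medical insurance premium: $158.58
Total deductions = $25.21 + $129.57 + $63.90 + $158.58 = $377.26
Net pay = $2,520.89 − $377.26 = $2,143.63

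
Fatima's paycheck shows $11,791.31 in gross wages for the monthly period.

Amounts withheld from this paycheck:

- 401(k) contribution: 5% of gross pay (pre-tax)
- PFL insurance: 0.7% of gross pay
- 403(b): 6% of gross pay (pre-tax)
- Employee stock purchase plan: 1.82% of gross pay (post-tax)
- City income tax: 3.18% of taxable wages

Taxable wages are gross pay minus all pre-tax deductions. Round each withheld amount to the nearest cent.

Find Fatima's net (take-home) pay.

401(k) contribution: $11,791.31 × 0.05 = $589.57
403(b): $11,791.31 × 0.06 = $707.48
Pre-tax total = $589.57 + $707.48 = $1,297.05
Taxable wages = $11,791.31 − $1,297.05 = $10,494.26
City income tax: $10,494.26 × 0.0318 = $333.72
PFL insurance: $11,791.31 × 0.007 = $82.54
Employee stock purchase plan: $11,791.31 × 0.0182 = $214.60
Total deductions = $589.57 + $707.48 + $333.72 + $82.54 + $214.60 = $1,927.91
Net pay = $11,791.31 − $1,927.91 = $9,863.40

$9,863.40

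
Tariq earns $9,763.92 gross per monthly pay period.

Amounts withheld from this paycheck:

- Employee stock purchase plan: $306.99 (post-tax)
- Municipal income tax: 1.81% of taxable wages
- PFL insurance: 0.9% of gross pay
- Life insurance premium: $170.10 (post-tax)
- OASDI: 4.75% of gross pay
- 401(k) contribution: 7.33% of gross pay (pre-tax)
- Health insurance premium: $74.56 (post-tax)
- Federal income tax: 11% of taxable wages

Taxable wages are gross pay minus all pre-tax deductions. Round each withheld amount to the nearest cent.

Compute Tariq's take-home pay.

$6,785.83

401(k) contribution: $9,763.92 × 0.0733 = $715.70
Taxable wages = $9,763.92 − $715.70 = $9,048.22
Federal income tax: $9,048.22 × 0.11 = $995.30
Municipal income tax: $9,048.22 × 0.0181 = $163.77
OASDI: $9,763.92 × 0.0475 = $463.79
PFL insurance: $9,763.92 × 0.009 = $87.88
Employee stock purchase plan: $306.99
Life insurance premium: $170.10
Health insurance premium: $74.56
Total deductions = $715.70 + $995.30 + $163.77 + $463.79 + $87.88 + $306.99 + $170.10 + $74.56 = $2,978.09
Net pay = $9,763.92 − $2,978.09 = $6,785.83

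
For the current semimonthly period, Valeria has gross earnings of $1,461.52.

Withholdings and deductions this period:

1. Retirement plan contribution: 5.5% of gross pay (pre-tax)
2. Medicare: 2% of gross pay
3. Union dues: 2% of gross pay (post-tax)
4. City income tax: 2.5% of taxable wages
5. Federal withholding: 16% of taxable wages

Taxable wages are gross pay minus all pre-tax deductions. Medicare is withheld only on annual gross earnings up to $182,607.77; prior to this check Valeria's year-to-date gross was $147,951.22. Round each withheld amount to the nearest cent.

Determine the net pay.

$1,067.17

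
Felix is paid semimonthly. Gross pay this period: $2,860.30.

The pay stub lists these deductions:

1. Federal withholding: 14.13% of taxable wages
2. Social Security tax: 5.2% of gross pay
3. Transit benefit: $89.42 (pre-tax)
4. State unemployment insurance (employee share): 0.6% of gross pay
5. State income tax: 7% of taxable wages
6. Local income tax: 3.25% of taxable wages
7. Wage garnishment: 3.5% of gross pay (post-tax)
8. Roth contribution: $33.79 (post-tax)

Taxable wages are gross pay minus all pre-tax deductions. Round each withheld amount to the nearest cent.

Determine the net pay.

Transit benefit: $89.42
Taxable wages = $2,860.30 − $89.42 = $2,770.88
Federal withholding: $2,770.88 × 0.1413 = $391.53
State income tax: $2,770.88 × 0.07 = $193.96
Local income tax: $2,770.88 × 0.0325 = $90.05
Social Security tax: $2,860.30 × 0.052 = $148.74
State unemployment insurance (employee share): $2,860.30 × 0.006 = $17.16
Roth contribution: $33.79
Wage garnishment: $2,860.30 × 0.035 = $100.11
Total deductions = $89.42 + $391.53 + $193.96 + $90.05 + $148.74 + $17.16 + $33.79 + $100.11 = $1,064.76
Net pay = $2,860.30 − $1,064.76 = $1,795.54

$1,795.54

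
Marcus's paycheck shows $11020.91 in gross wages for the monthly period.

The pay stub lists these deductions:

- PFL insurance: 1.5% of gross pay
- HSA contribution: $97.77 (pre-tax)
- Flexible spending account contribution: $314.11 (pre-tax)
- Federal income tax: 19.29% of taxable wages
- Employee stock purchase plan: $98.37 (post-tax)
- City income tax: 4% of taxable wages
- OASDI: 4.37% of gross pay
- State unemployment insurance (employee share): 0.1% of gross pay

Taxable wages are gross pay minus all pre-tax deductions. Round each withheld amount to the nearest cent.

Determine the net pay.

Flexible spending account contribution: $314.11
HSA contribution: $97.77
Pre-tax total = $314.11 + $97.77 = $411.88
Taxable wages = $11020.91 − $411.88 = $10609.03
Federal income tax: $10609.03 × 0.1929 = $2046.48
City income tax: $10609.03 × 0.04 = $424.36
PFL insurance: $11020.91 × 0.015 = $165.31
State unemployment insurance (employee share): $11020.91 × 0.001 = $11.02
OASDI: $11020.91 × 0.0437 = $481.61
Employee stock purchase plan: $98.37
Total deductions = $314.11 + $97.77 + $2046.48 + $424.36 + $165.31 + $11.02 + $481.61 + $98.37 = $3639.03
Net pay = $11020.91 − $3639.03 = $7381.88

$7381.88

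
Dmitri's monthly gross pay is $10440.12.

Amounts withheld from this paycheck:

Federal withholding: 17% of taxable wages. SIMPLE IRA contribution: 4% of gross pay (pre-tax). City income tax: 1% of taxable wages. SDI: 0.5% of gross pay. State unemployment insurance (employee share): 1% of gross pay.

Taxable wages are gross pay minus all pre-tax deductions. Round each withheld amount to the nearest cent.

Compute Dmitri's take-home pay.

$8061.86

SIMPLE IRA contribution: $10440.12 × 0.04 = $417.60
Taxable wages = $10440.12 − $417.60 = $10022.52
Federal withholding: $10022.52 × 0.17 = $1703.83
City income tax: $10022.52 × 0.01 = $100.23
State unemployment insurance (employee share): $10440.12 × 0.01 = $104.40
SDI: $10440.12 × 0.005 = $52.20
Total deductions = $417.60 + $1703.83 + $100.23 + $104.40 + $52.20 = $2378.26
Net pay = $10440.12 − $2378.26 = $8061.86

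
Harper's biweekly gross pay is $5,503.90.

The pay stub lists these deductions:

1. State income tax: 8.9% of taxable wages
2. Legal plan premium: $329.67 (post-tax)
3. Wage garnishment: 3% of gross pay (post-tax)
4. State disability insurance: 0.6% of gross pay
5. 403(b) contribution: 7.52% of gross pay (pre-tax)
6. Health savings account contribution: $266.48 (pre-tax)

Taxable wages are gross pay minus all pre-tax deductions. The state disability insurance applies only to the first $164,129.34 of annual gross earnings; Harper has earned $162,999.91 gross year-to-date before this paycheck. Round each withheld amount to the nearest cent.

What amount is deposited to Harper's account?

$3,892.67

403(b) contribution: $5,503.90 × 0.0752 = $413.89
Health savings account contribution: $266.48
Pre-tax total = $413.89 + $266.48 = $680.37
Taxable wages = $5,503.90 − $680.37 = $4,823.53
State income tax: $4,823.53 × 0.089 = $429.29
State disability insurance: only $164,129.34 − $162,999.91 = $1,129.43 of this check is subject → $1,129.43 × 0.006 = $6.78
Legal plan premium: $329.67
Wage garnishment: $5,503.90 × 0.03 = $165.12
Total deductions = $413.89 + $266.48 + $429.29 + $6.78 + $329.67 + $165.12 = $1,611.23
Net pay = $5,503.90 − $1,611.23 = $3,892.67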